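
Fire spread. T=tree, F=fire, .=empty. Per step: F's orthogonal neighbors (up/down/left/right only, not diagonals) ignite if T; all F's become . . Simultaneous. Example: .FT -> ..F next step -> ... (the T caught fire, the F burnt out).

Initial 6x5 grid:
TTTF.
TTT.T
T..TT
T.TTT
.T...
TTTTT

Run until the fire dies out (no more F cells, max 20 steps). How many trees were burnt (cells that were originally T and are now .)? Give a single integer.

Step 1: +1 fires, +1 burnt (F count now 1)
Step 2: +2 fires, +1 burnt (F count now 2)
Step 3: +2 fires, +2 burnt (F count now 2)
Step 4: +1 fires, +2 burnt (F count now 1)
Step 5: +1 fires, +1 burnt (F count now 1)
Step 6: +1 fires, +1 burnt (F count now 1)
Step 7: +0 fires, +1 burnt (F count now 0)
Fire out after step 7
Initially T: 20, now '.': 18
Total burnt (originally-T cells now '.'): 8

Answer: 8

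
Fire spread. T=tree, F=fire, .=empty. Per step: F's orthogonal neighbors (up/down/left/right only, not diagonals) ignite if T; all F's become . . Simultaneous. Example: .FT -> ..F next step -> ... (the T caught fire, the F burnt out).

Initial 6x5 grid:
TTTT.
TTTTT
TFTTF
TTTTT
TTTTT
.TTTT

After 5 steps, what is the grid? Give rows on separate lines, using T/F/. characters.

Step 1: 7 trees catch fire, 2 burn out
  TTTT.
  TFTTF
  F.FF.
  TFTTF
  TTTTT
  .TTTT
Step 2: 9 trees catch fire, 7 burn out
  TFTT.
  F.FF.
  .....
  F.FF.
  TFTTF
  .TTTT
Step 3: 8 trees catch fire, 9 burn out
  F.FF.
  .....
  .....
  .....
  F.FF.
  .FTTF
Step 4: 2 trees catch fire, 8 burn out
  .....
  .....
  .....
  .....
  .....
  ..FF.
Step 5: 0 trees catch fire, 2 burn out
  .....
  .....
  .....
  .....
  .....
  .....

.....
.....
.....
.....
.....
.....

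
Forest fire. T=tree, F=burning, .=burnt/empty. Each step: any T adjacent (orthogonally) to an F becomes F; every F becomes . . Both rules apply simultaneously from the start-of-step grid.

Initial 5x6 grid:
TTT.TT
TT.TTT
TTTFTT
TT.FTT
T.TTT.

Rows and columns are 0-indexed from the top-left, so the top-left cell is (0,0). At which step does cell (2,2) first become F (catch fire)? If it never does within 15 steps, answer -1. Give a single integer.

Step 1: cell (2,2)='F' (+5 fires, +2 burnt)
  -> target ignites at step 1
Step 2: cell (2,2)='.' (+6 fires, +5 burnt)
Step 3: cell (2,2)='.' (+5 fires, +6 burnt)
Step 4: cell (2,2)='.' (+4 fires, +5 burnt)
Step 5: cell (2,2)='.' (+3 fires, +4 burnt)
Step 6: cell (2,2)='.' (+0 fires, +3 burnt)
  fire out at step 6

1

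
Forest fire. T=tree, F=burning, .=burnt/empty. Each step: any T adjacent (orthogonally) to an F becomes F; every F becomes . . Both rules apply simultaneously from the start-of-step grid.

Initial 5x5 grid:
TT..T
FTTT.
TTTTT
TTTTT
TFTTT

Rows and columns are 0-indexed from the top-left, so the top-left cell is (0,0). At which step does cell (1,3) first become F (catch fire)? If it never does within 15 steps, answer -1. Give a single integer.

Step 1: cell (1,3)='T' (+6 fires, +2 burnt)
Step 2: cell (1,3)='T' (+6 fires, +6 burnt)
Step 3: cell (1,3)='F' (+4 fires, +6 burnt)
  -> target ignites at step 3
Step 4: cell (1,3)='.' (+2 fires, +4 burnt)
Step 5: cell (1,3)='.' (+1 fires, +2 burnt)
Step 6: cell (1,3)='.' (+0 fires, +1 burnt)
  fire out at step 6

3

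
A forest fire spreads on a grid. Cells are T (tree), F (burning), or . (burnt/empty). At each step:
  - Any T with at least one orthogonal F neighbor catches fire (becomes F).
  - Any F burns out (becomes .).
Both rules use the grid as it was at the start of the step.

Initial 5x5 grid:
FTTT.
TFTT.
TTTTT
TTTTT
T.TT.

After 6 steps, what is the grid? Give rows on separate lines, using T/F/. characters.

Step 1: 4 trees catch fire, 2 burn out
  .FTT.
  F.FT.
  TFTTT
  TTTTT
  T.TT.
Step 2: 5 trees catch fire, 4 burn out
  ..FT.
  ...F.
  F.FTT
  TFTTT
  T.TT.
Step 3: 4 trees catch fire, 5 burn out
  ...F.
  .....
  ...FT
  F.FTT
  T.TT.
Step 4: 4 trees catch fire, 4 burn out
  .....
  .....
  ....F
  ...FT
  F.FT.
Step 5: 2 trees catch fire, 4 burn out
  .....
  .....
  .....
  ....F
  ...F.
Step 6: 0 trees catch fire, 2 burn out
  .....
  .....
  .....
  .....
  .....

.....
.....
.....
.....
.....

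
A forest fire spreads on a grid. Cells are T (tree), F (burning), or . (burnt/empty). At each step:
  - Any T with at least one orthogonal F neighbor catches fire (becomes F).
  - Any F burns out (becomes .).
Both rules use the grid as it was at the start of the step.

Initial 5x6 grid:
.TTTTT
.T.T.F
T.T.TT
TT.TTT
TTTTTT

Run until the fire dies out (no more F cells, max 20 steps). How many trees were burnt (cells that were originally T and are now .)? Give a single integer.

Step 1: +2 fires, +1 burnt (F count now 2)
Step 2: +3 fires, +2 burnt (F count now 3)
Step 3: +3 fires, +3 burnt (F count now 3)
Step 4: +4 fires, +3 burnt (F count now 4)
Step 5: +2 fires, +4 burnt (F count now 2)
Step 6: +2 fires, +2 burnt (F count now 2)
Step 7: +1 fires, +2 burnt (F count now 1)
Step 8: +2 fires, +1 burnt (F count now 2)
Step 9: +1 fires, +2 burnt (F count now 1)
Step 10: +1 fires, +1 burnt (F count now 1)
Step 11: +0 fires, +1 burnt (F count now 0)
Fire out after step 11
Initially T: 22, now '.': 29
Total burnt (originally-T cells now '.'): 21

Answer: 21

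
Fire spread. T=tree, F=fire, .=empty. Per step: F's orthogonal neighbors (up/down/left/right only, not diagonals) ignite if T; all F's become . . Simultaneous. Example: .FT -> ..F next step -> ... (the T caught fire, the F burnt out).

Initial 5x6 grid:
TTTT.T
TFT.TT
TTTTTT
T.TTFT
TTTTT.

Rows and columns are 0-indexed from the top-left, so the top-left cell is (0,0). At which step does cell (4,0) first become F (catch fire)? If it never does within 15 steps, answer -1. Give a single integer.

Step 1: cell (4,0)='T' (+8 fires, +2 burnt)
Step 2: cell (4,0)='T' (+9 fires, +8 burnt)
Step 3: cell (4,0)='T' (+4 fires, +9 burnt)
Step 4: cell (4,0)='F' (+3 fires, +4 burnt)
  -> target ignites at step 4
Step 5: cell (4,0)='.' (+0 fires, +3 burnt)
  fire out at step 5

4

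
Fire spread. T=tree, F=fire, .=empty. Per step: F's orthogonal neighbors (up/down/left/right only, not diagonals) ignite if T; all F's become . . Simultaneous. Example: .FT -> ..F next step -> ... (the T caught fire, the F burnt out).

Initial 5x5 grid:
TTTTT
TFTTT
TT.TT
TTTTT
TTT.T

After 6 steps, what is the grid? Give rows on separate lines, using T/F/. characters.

Step 1: 4 trees catch fire, 1 burn out
  TFTTT
  F.FTT
  TF.TT
  TTTTT
  TTT.T
Step 2: 5 trees catch fire, 4 burn out
  F.FTT
  ...FT
  F..TT
  TFTTT
  TTT.T
Step 3: 6 trees catch fire, 5 burn out
  ...FT
  ....F
  ...FT
  F.FTT
  TFT.T
Step 4: 5 trees catch fire, 6 burn out
  ....F
  .....
  ....F
  ...FT
  F.F.T
Step 5: 1 trees catch fire, 5 burn out
  .....
  .....
  .....
  ....F
  ....T
Step 6: 1 trees catch fire, 1 burn out
  .....
  .....
  .....
  .....
  ....F

.....
.....
.....
.....
....F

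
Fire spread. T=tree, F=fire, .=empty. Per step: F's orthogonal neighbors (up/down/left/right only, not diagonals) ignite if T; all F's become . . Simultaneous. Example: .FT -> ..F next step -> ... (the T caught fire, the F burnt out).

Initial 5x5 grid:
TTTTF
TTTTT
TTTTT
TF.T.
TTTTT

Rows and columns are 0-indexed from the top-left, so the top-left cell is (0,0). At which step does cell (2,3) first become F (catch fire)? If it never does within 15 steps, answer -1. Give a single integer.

Step 1: cell (2,3)='T' (+5 fires, +2 burnt)
Step 2: cell (2,3)='T' (+8 fires, +5 burnt)
Step 3: cell (2,3)='F' (+5 fires, +8 burnt)
  -> target ignites at step 3
Step 4: cell (2,3)='.' (+3 fires, +5 burnt)
Step 5: cell (2,3)='.' (+0 fires, +3 burnt)
  fire out at step 5

3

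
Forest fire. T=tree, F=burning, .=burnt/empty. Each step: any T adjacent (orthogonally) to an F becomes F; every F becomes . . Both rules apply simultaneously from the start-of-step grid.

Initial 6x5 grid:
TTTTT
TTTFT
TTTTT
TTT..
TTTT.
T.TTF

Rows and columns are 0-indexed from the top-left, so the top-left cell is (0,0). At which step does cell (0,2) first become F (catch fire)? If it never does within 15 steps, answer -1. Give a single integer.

Step 1: cell (0,2)='T' (+5 fires, +2 burnt)
Step 2: cell (0,2)='F' (+7 fires, +5 burnt)
  -> target ignites at step 2
Step 3: cell (0,2)='.' (+5 fires, +7 burnt)
Step 4: cell (0,2)='.' (+4 fires, +5 burnt)
Step 5: cell (0,2)='.' (+2 fires, +4 burnt)
Step 6: cell (0,2)='.' (+1 fires, +2 burnt)
Step 7: cell (0,2)='.' (+0 fires, +1 burnt)
  fire out at step 7

2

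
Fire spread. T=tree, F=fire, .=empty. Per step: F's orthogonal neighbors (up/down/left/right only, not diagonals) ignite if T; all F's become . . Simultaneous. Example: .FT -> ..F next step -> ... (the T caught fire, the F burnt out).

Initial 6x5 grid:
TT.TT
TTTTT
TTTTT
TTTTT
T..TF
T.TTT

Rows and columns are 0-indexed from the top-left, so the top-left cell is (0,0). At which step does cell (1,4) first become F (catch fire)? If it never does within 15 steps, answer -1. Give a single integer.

Step 1: cell (1,4)='T' (+3 fires, +1 burnt)
Step 2: cell (1,4)='T' (+3 fires, +3 burnt)
Step 3: cell (1,4)='F' (+4 fires, +3 burnt)
  -> target ignites at step 3
Step 4: cell (1,4)='.' (+4 fires, +4 burnt)
Step 5: cell (1,4)='.' (+4 fires, +4 burnt)
Step 6: cell (1,4)='.' (+3 fires, +4 burnt)
Step 7: cell (1,4)='.' (+3 fires, +3 burnt)
Step 8: cell (1,4)='.' (+1 fires, +3 burnt)
Step 9: cell (1,4)='.' (+0 fires, +1 burnt)
  fire out at step 9

3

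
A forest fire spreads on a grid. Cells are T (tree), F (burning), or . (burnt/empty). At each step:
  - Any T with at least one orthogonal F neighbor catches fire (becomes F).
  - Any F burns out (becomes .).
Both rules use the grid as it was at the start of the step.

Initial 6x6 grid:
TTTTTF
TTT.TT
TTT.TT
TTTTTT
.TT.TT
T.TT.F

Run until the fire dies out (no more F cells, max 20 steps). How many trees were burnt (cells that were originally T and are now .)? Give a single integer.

Answer: 27

Derivation:
Step 1: +3 fires, +2 burnt (F count now 3)
Step 2: +5 fires, +3 burnt (F count now 5)
Step 3: +3 fires, +5 burnt (F count now 3)
Step 4: +3 fires, +3 burnt (F count now 3)
Step 5: +4 fires, +3 burnt (F count now 4)
Step 6: +4 fires, +4 burnt (F count now 4)
Step 7: +4 fires, +4 burnt (F count now 4)
Step 8: +1 fires, +4 burnt (F count now 1)
Step 9: +0 fires, +1 burnt (F count now 0)
Fire out after step 9
Initially T: 28, now '.': 35
Total burnt (originally-T cells now '.'): 27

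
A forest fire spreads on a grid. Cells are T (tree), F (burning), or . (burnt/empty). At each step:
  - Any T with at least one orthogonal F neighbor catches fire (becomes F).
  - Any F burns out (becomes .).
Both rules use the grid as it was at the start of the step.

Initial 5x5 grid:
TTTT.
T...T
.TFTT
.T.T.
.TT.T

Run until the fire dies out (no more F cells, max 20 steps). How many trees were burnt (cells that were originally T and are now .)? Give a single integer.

Step 1: +2 fires, +1 burnt (F count now 2)
Step 2: +3 fires, +2 burnt (F count now 3)
Step 3: +2 fires, +3 burnt (F count now 2)
Step 4: +1 fires, +2 burnt (F count now 1)
Step 5: +0 fires, +1 burnt (F count now 0)
Fire out after step 5
Initially T: 14, now '.': 19
Total burnt (originally-T cells now '.'): 8

Answer: 8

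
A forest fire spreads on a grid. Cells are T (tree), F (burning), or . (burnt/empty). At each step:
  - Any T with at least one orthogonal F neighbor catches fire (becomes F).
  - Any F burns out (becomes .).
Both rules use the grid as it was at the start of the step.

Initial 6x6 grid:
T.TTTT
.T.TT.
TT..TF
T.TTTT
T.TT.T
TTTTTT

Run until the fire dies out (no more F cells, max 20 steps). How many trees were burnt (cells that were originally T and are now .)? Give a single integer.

Answer: 25

Derivation:
Step 1: +2 fires, +1 burnt (F count now 2)
Step 2: +3 fires, +2 burnt (F count now 3)
Step 3: +4 fires, +3 burnt (F count now 4)
Step 4: +5 fires, +4 burnt (F count now 5)
Step 5: +3 fires, +5 burnt (F count now 3)
Step 6: +1 fires, +3 burnt (F count now 1)
Step 7: +1 fires, +1 burnt (F count now 1)
Step 8: +1 fires, +1 burnt (F count now 1)
Step 9: +1 fires, +1 burnt (F count now 1)
Step 10: +1 fires, +1 burnt (F count now 1)
Step 11: +1 fires, +1 burnt (F count now 1)
Step 12: +1 fires, +1 burnt (F count now 1)
Step 13: +1 fires, +1 burnt (F count now 1)
Step 14: +0 fires, +1 burnt (F count now 0)
Fire out after step 14
Initially T: 26, now '.': 35
Total burnt (originally-T cells now '.'): 25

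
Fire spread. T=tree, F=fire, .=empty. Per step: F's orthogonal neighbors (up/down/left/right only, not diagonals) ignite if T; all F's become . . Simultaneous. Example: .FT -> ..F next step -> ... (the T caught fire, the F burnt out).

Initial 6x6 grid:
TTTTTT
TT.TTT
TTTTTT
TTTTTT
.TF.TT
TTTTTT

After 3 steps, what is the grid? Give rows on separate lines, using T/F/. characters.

Step 1: 3 trees catch fire, 1 burn out
  TTTTTT
  TT.TTT
  TTTTTT
  TTFTTT
  .F..TT
  TTFTTT
Step 2: 5 trees catch fire, 3 burn out
  TTTTTT
  TT.TTT
  TTFTTT
  TF.FTT
  ....TT
  TF.FTT
Step 3: 6 trees catch fire, 5 burn out
  TTTTTT
  TT.TTT
  TF.FTT
  F...FT
  ....TT
  F...FT

TTTTTT
TT.TTT
TF.FTT
F...FT
....TT
F...FT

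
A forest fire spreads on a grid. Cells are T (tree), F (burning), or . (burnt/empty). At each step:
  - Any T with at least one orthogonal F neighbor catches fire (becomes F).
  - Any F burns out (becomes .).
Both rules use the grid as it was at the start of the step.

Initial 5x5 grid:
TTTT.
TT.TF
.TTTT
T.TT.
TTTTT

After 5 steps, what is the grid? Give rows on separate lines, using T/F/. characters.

Step 1: 2 trees catch fire, 1 burn out
  TTTT.
  TT.F.
  .TTTF
  T.TT.
  TTTTT
Step 2: 2 trees catch fire, 2 burn out
  TTTF.
  TT...
  .TTF.
  T.TT.
  TTTTT
Step 3: 3 trees catch fire, 2 burn out
  TTF..
  TT...
  .TF..
  T.TF.
  TTTTT
Step 4: 4 trees catch fire, 3 burn out
  TF...
  TT...
  .F...
  T.F..
  TTTFT
Step 5: 4 trees catch fire, 4 burn out
  F....
  TF...
  .....
  T....
  TTF.F

F....
TF...
.....
T....
TTF.F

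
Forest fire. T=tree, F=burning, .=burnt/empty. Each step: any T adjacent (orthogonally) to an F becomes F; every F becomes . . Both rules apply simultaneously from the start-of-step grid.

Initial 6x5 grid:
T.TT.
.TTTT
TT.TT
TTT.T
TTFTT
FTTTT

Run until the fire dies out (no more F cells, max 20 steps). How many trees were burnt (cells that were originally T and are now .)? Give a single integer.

Step 1: +6 fires, +2 burnt (F count now 6)
Step 2: +4 fires, +6 burnt (F count now 4)
Step 3: +4 fires, +4 burnt (F count now 4)
Step 4: +2 fires, +4 burnt (F count now 2)
Step 5: +3 fires, +2 burnt (F count now 3)
Step 6: +2 fires, +3 burnt (F count now 2)
Step 7: +1 fires, +2 burnt (F count now 1)
Step 8: +0 fires, +1 burnt (F count now 0)
Fire out after step 8
Initially T: 23, now '.': 29
Total burnt (originally-T cells now '.'): 22

Answer: 22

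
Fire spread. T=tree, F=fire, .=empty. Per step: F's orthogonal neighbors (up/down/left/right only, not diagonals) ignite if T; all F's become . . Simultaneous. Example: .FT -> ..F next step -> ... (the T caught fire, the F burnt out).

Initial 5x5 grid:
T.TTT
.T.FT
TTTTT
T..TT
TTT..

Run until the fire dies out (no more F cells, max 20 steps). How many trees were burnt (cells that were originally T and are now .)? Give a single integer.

Answer: 16

Derivation:
Step 1: +3 fires, +1 burnt (F count now 3)
Step 2: +5 fires, +3 burnt (F count now 5)
Step 3: +2 fires, +5 burnt (F count now 2)
Step 4: +2 fires, +2 burnt (F count now 2)
Step 5: +1 fires, +2 burnt (F count now 1)
Step 6: +1 fires, +1 burnt (F count now 1)
Step 7: +1 fires, +1 burnt (F count now 1)
Step 8: +1 fires, +1 burnt (F count now 1)
Step 9: +0 fires, +1 burnt (F count now 0)
Fire out after step 9
Initially T: 17, now '.': 24
Total burnt (originally-T cells now '.'): 16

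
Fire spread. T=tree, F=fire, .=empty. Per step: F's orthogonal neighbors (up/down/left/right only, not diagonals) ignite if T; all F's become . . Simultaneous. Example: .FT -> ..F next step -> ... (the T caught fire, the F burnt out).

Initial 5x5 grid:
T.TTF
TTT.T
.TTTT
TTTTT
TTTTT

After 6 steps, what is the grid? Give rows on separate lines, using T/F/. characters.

Step 1: 2 trees catch fire, 1 burn out
  T.TF.
  TTT.F
  .TTTT
  TTTTT
  TTTTT
Step 2: 2 trees catch fire, 2 burn out
  T.F..
  TTT..
  .TTTF
  TTTTT
  TTTTT
Step 3: 3 trees catch fire, 2 burn out
  T....
  TTF..
  .TTF.
  TTTTF
  TTTTT
Step 4: 4 trees catch fire, 3 burn out
  T....
  TF...
  .TF..
  TTTF.
  TTTTF
Step 5: 4 trees catch fire, 4 burn out
  T....
  F....
  .F...
  TTF..
  TTTF.
Step 6: 3 trees catch fire, 4 burn out
  F....
  .....
  .....
  TF...
  TTF..

F....
.....
.....
TF...
TTF..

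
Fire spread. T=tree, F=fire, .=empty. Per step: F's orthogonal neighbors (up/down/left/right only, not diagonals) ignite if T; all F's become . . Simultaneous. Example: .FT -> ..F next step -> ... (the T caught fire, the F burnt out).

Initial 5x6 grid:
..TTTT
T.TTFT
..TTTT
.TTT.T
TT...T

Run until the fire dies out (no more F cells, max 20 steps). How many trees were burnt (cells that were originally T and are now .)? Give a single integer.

Step 1: +4 fires, +1 burnt (F count now 4)
Step 2: +5 fires, +4 burnt (F count now 5)
Step 3: +4 fires, +5 burnt (F count now 4)
Step 4: +2 fires, +4 burnt (F count now 2)
Step 5: +1 fires, +2 burnt (F count now 1)
Step 6: +1 fires, +1 burnt (F count now 1)
Step 7: +1 fires, +1 burnt (F count now 1)
Step 8: +0 fires, +1 burnt (F count now 0)
Fire out after step 8
Initially T: 19, now '.': 29
Total burnt (originally-T cells now '.'): 18

Answer: 18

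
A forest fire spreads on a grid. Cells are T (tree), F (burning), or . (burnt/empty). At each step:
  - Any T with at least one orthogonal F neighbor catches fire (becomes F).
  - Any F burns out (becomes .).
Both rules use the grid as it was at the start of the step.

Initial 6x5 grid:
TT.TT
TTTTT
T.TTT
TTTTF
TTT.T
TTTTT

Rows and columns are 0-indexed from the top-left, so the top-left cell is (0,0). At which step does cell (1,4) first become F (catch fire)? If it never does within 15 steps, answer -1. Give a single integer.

Step 1: cell (1,4)='T' (+3 fires, +1 burnt)
Step 2: cell (1,4)='F' (+4 fires, +3 burnt)
  -> target ignites at step 2
Step 3: cell (1,4)='.' (+6 fires, +4 burnt)
Step 4: cell (1,4)='.' (+5 fires, +6 burnt)
Step 5: cell (1,4)='.' (+4 fires, +5 burnt)
Step 6: cell (1,4)='.' (+3 fires, +4 burnt)
Step 7: cell (1,4)='.' (+1 fires, +3 burnt)
Step 8: cell (1,4)='.' (+0 fires, +1 burnt)
  fire out at step 8

2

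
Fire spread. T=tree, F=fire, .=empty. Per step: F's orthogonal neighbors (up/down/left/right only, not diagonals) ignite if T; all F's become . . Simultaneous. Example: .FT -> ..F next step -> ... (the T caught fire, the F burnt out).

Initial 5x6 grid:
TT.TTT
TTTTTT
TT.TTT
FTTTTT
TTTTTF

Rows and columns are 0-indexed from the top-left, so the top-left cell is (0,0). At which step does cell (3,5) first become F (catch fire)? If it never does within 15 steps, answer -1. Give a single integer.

Step 1: cell (3,5)='F' (+5 fires, +2 burnt)
  -> target ignites at step 1
Step 2: cell (3,5)='.' (+7 fires, +5 burnt)
Step 3: cell (3,5)='.' (+6 fires, +7 burnt)
Step 4: cell (3,5)='.' (+5 fires, +6 burnt)
Step 5: cell (3,5)='.' (+2 fires, +5 burnt)
Step 6: cell (3,5)='.' (+1 fires, +2 burnt)
Step 7: cell (3,5)='.' (+0 fires, +1 burnt)
  fire out at step 7

1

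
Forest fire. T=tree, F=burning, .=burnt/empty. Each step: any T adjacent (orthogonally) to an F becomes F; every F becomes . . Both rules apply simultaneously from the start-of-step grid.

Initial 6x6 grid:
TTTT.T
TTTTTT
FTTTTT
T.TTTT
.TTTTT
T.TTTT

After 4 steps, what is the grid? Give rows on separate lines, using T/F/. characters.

Step 1: 3 trees catch fire, 1 burn out
  TTTT.T
  FTTTTT
  .FTTTT
  F.TTTT
  .TTTTT
  T.TTTT
Step 2: 3 trees catch fire, 3 burn out
  FTTT.T
  .FTTTT
  ..FTTT
  ..TTTT
  .TTTTT
  T.TTTT
Step 3: 4 trees catch fire, 3 burn out
  .FTT.T
  ..FTTT
  ...FTT
  ..FTTT
  .TTTTT
  T.TTTT
Step 4: 5 trees catch fire, 4 burn out
  ..FT.T
  ...FTT
  ....FT
  ...FTT
  .TFTTT
  T.TTTT

..FT.T
...FTT
....FT
...FTT
.TFTTT
T.TTTT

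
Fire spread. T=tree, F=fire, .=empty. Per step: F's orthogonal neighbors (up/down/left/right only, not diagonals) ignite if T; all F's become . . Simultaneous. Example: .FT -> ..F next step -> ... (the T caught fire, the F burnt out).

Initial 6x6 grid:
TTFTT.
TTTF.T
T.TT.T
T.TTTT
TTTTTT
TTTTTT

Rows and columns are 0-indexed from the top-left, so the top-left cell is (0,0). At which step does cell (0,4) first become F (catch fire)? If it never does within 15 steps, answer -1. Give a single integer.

Step 1: cell (0,4)='T' (+4 fires, +2 burnt)
Step 2: cell (0,4)='F' (+5 fires, +4 burnt)
  -> target ignites at step 2
Step 3: cell (0,4)='.' (+4 fires, +5 burnt)
Step 4: cell (0,4)='.' (+5 fires, +4 burnt)
Step 5: cell (0,4)='.' (+6 fires, +5 burnt)
Step 6: cell (0,4)='.' (+4 fires, +6 burnt)
Step 7: cell (0,4)='.' (+1 fires, +4 burnt)
Step 8: cell (0,4)='.' (+0 fires, +1 burnt)
  fire out at step 8

2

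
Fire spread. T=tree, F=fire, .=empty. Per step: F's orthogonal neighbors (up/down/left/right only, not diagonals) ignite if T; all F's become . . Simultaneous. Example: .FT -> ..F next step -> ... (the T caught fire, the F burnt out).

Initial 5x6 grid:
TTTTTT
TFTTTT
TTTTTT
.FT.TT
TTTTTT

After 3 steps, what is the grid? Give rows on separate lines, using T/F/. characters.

Step 1: 6 trees catch fire, 2 burn out
  TFTTTT
  F.FTTT
  TFTTTT
  ..F.TT
  TFTTTT
Step 2: 7 trees catch fire, 6 burn out
  F.FTTT
  ...FTT
  F.FTTT
  ....TT
  F.FTTT
Step 3: 4 trees catch fire, 7 burn out
  ...FTT
  ....FT
  ...FTT
  ....TT
  ...FTT

...FTT
....FT
...FTT
....TT
...FTT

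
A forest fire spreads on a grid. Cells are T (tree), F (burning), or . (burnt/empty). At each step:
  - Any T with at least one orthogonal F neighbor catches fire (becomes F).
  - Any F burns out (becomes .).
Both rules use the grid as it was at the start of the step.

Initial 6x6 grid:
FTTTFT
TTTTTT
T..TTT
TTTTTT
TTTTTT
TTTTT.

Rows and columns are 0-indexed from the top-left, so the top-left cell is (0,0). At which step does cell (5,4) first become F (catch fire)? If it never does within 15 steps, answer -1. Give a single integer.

Step 1: cell (5,4)='T' (+5 fires, +2 burnt)
Step 2: cell (5,4)='T' (+6 fires, +5 burnt)
Step 3: cell (5,4)='T' (+5 fires, +6 burnt)
Step 4: cell (5,4)='T' (+5 fires, +5 burnt)
Step 5: cell (5,4)='F' (+6 fires, +5 burnt)
  -> target ignites at step 5
Step 6: cell (5,4)='.' (+3 fires, +6 burnt)
Step 7: cell (5,4)='.' (+1 fires, +3 burnt)
Step 8: cell (5,4)='.' (+0 fires, +1 burnt)
  fire out at step 8

5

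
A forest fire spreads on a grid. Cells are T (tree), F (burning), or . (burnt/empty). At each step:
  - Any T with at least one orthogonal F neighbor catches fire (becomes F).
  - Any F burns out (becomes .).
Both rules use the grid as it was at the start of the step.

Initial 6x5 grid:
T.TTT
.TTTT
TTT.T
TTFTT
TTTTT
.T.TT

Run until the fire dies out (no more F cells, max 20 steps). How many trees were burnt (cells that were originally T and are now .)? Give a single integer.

Step 1: +4 fires, +1 burnt (F count now 4)
Step 2: +6 fires, +4 burnt (F count now 6)
Step 3: +9 fires, +6 burnt (F count now 9)
Step 4: +3 fires, +9 burnt (F count now 3)
Step 5: +1 fires, +3 burnt (F count now 1)
Step 6: +0 fires, +1 burnt (F count now 0)
Fire out after step 6
Initially T: 24, now '.': 29
Total burnt (originally-T cells now '.'): 23

Answer: 23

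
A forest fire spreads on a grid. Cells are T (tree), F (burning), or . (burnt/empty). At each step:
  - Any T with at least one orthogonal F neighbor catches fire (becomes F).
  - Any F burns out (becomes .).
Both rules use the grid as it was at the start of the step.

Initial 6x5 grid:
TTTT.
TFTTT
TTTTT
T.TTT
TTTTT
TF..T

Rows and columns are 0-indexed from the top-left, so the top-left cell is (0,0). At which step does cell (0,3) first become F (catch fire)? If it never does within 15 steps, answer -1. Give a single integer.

Step 1: cell (0,3)='T' (+6 fires, +2 burnt)
Step 2: cell (0,3)='T' (+7 fires, +6 burnt)
Step 3: cell (0,3)='F' (+6 fires, +7 burnt)
  -> target ignites at step 3
Step 4: cell (0,3)='.' (+3 fires, +6 burnt)
Step 5: cell (0,3)='.' (+2 fires, +3 burnt)
Step 6: cell (0,3)='.' (+0 fires, +2 burnt)
  fire out at step 6

3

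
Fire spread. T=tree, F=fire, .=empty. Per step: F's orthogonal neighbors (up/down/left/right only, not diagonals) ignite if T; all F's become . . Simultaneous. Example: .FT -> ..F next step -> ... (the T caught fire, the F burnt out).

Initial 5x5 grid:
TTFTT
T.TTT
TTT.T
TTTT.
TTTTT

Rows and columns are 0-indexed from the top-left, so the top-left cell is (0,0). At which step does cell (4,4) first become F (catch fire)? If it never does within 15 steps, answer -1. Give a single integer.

Step 1: cell (4,4)='T' (+3 fires, +1 burnt)
Step 2: cell (4,4)='T' (+4 fires, +3 burnt)
Step 3: cell (4,4)='T' (+4 fires, +4 burnt)
Step 4: cell (4,4)='T' (+5 fires, +4 burnt)
Step 5: cell (4,4)='T' (+3 fires, +5 burnt)
Step 6: cell (4,4)='F' (+2 fires, +3 burnt)
  -> target ignites at step 6
Step 7: cell (4,4)='.' (+0 fires, +2 burnt)
  fire out at step 7

6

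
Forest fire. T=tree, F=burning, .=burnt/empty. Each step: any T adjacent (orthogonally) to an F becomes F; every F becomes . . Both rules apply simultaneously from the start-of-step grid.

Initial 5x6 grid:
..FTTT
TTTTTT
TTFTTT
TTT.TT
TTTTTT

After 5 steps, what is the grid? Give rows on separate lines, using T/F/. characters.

Step 1: 5 trees catch fire, 2 burn out
  ...FTT
  TTFTTT
  TF.FTT
  TTF.TT
  TTTTTT
Step 2: 7 trees catch fire, 5 burn out
  ....FT
  TF.FTT
  F...FT
  TF..TT
  TTFTTT
Step 3: 8 trees catch fire, 7 burn out
  .....F
  F...FT
  .....F
  F...FT
  TF.FTT
Step 4: 4 trees catch fire, 8 burn out
  ......
  .....F
  ......
  .....F
  F...FT
Step 5: 1 trees catch fire, 4 burn out
  ......
  ......
  ......
  ......
  .....F

......
......
......
......
.....F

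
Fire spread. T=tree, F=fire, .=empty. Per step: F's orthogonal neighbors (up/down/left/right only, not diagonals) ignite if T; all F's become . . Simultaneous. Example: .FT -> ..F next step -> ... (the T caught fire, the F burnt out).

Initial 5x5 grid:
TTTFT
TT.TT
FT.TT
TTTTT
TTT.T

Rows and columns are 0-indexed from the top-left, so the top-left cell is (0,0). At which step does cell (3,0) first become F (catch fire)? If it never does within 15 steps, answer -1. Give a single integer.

Step 1: cell (3,0)='F' (+6 fires, +2 burnt)
  -> target ignites at step 1
Step 2: cell (3,0)='.' (+7 fires, +6 burnt)
Step 3: cell (3,0)='.' (+4 fires, +7 burnt)
Step 4: cell (3,0)='.' (+2 fires, +4 burnt)
Step 5: cell (3,0)='.' (+1 fires, +2 burnt)
Step 6: cell (3,0)='.' (+0 fires, +1 burnt)
  fire out at step 6

1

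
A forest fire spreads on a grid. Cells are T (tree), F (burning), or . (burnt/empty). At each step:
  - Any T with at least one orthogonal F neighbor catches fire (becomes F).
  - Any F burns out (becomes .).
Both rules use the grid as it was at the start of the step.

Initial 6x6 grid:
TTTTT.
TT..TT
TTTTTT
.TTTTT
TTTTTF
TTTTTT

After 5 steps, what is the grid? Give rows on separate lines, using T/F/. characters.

Step 1: 3 trees catch fire, 1 burn out
  TTTTT.
  TT..TT
  TTTTTT
  .TTTTF
  TTTTF.
  TTTTTF
Step 2: 4 trees catch fire, 3 burn out
  TTTTT.
  TT..TT
  TTTTTF
  .TTTF.
  TTTF..
  TTTTF.
Step 3: 5 trees catch fire, 4 burn out
  TTTTT.
  TT..TF
  TTTTF.
  .TTF..
  TTF...
  TTTF..
Step 4: 5 trees catch fire, 5 burn out
  TTTTT.
  TT..F.
  TTTF..
  .TF...
  TF....
  TTF...
Step 5: 5 trees catch fire, 5 burn out
  TTTTF.
  TT....
  TTF...
  .F....
  F.....
  TF....

TTTTF.
TT....
TTF...
.F....
F.....
TF....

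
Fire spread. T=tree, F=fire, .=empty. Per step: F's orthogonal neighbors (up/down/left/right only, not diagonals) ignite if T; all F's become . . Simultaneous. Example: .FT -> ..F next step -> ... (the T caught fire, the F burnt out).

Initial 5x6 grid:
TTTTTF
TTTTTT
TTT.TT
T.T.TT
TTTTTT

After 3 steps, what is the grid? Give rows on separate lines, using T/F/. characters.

Step 1: 2 trees catch fire, 1 burn out
  TTTTF.
  TTTTTF
  TTT.TT
  T.T.TT
  TTTTTT
Step 2: 3 trees catch fire, 2 burn out
  TTTF..
  TTTTF.
  TTT.TF
  T.T.TT
  TTTTTT
Step 3: 4 trees catch fire, 3 burn out
  TTF...
  TTTF..
  TTT.F.
  T.T.TF
  TTTTTT

TTF...
TTTF..
TTT.F.
T.T.TF
TTTTTT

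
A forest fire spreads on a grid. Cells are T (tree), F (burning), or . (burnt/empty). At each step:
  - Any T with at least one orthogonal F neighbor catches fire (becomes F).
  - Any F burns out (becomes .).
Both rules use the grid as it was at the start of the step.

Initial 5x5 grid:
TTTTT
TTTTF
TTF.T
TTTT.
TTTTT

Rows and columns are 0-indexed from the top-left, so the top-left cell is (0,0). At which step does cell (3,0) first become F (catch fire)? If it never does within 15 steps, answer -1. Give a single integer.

Step 1: cell (3,0)='T' (+6 fires, +2 burnt)
Step 2: cell (3,0)='T' (+7 fires, +6 burnt)
Step 3: cell (3,0)='F' (+5 fires, +7 burnt)
  -> target ignites at step 3
Step 4: cell (3,0)='.' (+3 fires, +5 burnt)
Step 5: cell (3,0)='.' (+0 fires, +3 burnt)
  fire out at step 5

3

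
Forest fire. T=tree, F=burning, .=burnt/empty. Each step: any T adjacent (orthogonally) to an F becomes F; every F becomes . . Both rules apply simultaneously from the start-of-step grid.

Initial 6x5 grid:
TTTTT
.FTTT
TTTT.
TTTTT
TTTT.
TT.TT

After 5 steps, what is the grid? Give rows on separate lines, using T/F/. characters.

Step 1: 3 trees catch fire, 1 burn out
  TFTTT
  ..FTT
  TFTT.
  TTTTT
  TTTT.
  TT.TT
Step 2: 6 trees catch fire, 3 burn out
  F.FTT
  ...FT
  F.FT.
  TFTTT
  TTTT.
  TT.TT
Step 3: 6 trees catch fire, 6 burn out
  ...FT
  ....F
  ...F.
  F.FTT
  TFTT.
  TT.TT
Step 4: 5 trees catch fire, 6 burn out
  ....F
  .....
  .....
  ...FT
  F.FT.
  TF.TT
Step 5: 3 trees catch fire, 5 burn out
  .....
  .....
  .....
  ....F
  ...F.
  F..TT

.....
.....
.....
....F
...F.
F..TT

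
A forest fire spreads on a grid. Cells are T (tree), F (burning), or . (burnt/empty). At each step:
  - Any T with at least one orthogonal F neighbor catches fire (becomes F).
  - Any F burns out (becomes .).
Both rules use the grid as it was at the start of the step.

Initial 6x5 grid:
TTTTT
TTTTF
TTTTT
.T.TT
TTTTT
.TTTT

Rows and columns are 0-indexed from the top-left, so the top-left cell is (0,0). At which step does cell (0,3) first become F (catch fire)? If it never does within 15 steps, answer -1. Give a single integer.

Step 1: cell (0,3)='T' (+3 fires, +1 burnt)
Step 2: cell (0,3)='F' (+4 fires, +3 burnt)
  -> target ignites at step 2
Step 3: cell (0,3)='.' (+5 fires, +4 burnt)
Step 4: cell (0,3)='.' (+5 fires, +5 burnt)
Step 5: cell (0,3)='.' (+5 fires, +5 burnt)
Step 6: cell (0,3)='.' (+2 fires, +5 burnt)
Step 7: cell (0,3)='.' (+2 fires, +2 burnt)
Step 8: cell (0,3)='.' (+0 fires, +2 burnt)
  fire out at step 8

2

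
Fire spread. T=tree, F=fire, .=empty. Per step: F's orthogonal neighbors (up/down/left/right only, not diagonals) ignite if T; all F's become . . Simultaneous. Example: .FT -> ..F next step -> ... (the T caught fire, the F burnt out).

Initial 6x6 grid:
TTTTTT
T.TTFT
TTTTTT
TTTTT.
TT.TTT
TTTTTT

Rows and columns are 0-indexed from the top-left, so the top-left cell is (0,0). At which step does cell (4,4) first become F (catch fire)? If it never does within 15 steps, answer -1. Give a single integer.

Step 1: cell (4,4)='T' (+4 fires, +1 burnt)
Step 2: cell (4,4)='T' (+6 fires, +4 burnt)
Step 3: cell (4,4)='F' (+4 fires, +6 burnt)
  -> target ignites at step 3
Step 4: cell (4,4)='.' (+6 fires, +4 burnt)
Step 5: cell (4,4)='.' (+5 fires, +6 burnt)
Step 6: cell (4,4)='.' (+4 fires, +5 burnt)
Step 7: cell (4,4)='.' (+2 fires, +4 burnt)
Step 8: cell (4,4)='.' (+1 fires, +2 burnt)
Step 9: cell (4,4)='.' (+0 fires, +1 burnt)
  fire out at step 9

3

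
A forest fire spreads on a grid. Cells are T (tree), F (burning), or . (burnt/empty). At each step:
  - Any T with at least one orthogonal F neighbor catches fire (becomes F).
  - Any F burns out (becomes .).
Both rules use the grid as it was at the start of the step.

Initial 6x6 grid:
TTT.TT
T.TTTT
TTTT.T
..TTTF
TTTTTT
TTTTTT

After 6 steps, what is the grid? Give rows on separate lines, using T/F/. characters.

Step 1: 3 trees catch fire, 1 burn out
  TTT.TT
  T.TTTT
  TTTT.F
  ..TTF.
  TTTTTF
  TTTTTT
Step 2: 4 trees catch fire, 3 burn out
  TTT.TT
  T.TTTF
  TTTT..
  ..TF..
  TTTTF.
  TTTTTF
Step 3: 6 trees catch fire, 4 burn out
  TTT.TF
  T.TTF.
  TTTF..
  ..F...
  TTTF..
  TTTTF.
Step 4: 5 trees catch fire, 6 burn out
  TTT.F.
  T.TF..
  TTF...
  ......
  TTF...
  TTTF..
Step 5: 4 trees catch fire, 5 burn out
  TTT...
  T.F...
  TF....
  ......
  TF....
  TTF...
Step 6: 4 trees catch fire, 4 burn out
  TTF...
  T.....
  F.....
  ......
  F.....
  TF....

TTF...
T.....
F.....
......
F.....
TF....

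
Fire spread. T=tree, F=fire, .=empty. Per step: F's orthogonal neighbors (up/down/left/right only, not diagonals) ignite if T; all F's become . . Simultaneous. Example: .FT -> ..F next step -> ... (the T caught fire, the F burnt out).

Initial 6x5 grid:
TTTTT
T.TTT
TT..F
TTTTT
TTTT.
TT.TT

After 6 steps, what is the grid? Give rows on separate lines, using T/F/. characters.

Step 1: 2 trees catch fire, 1 burn out
  TTTTT
  T.TTF
  TT...
  TTTTF
  TTTT.
  TT.TT
Step 2: 3 trees catch fire, 2 burn out
  TTTTF
  T.TF.
  TT...
  TTTF.
  TTTT.
  TT.TT
Step 3: 4 trees catch fire, 3 burn out
  TTTF.
  T.F..
  TT...
  TTF..
  TTTF.
  TT.TT
Step 4: 4 trees catch fire, 4 burn out
  TTF..
  T....
  TT...
  TF...
  TTF..
  TT.FT
Step 5: 5 trees catch fire, 4 burn out
  TF...
  T....
  TF...
  F....
  TF...
  TT..F
Step 6: 4 trees catch fire, 5 burn out
  F....
  T....
  F....
  .....
  F....
  TF...

F....
T....
F....
.....
F....
TF...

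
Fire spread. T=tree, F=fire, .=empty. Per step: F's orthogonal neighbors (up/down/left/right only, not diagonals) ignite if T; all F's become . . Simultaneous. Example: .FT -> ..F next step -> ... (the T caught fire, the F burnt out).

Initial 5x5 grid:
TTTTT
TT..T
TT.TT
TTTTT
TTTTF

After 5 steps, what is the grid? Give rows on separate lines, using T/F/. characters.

Step 1: 2 trees catch fire, 1 burn out
  TTTTT
  TT..T
  TT.TT
  TTTTF
  TTTF.
Step 2: 3 trees catch fire, 2 burn out
  TTTTT
  TT..T
  TT.TF
  TTTF.
  TTF..
Step 3: 4 trees catch fire, 3 burn out
  TTTTT
  TT..F
  TT.F.
  TTF..
  TF...
Step 4: 3 trees catch fire, 4 burn out
  TTTTF
  TT...
  TT...
  TF...
  F....
Step 5: 3 trees catch fire, 3 burn out
  TTTF.
  TT...
  TF...
  F....
  .....

TTTF.
TT...
TF...
F....
.....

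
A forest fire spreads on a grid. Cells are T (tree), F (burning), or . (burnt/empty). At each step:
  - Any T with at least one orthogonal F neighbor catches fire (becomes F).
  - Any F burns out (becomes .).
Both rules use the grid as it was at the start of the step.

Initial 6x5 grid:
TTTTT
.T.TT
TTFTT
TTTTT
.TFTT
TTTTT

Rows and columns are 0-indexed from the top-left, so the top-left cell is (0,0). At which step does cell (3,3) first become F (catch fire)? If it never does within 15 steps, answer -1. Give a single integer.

Step 1: cell (3,3)='T' (+6 fires, +2 burnt)
Step 2: cell (3,3)='F' (+9 fires, +6 burnt)
  -> target ignites at step 2
Step 3: cell (3,3)='.' (+7 fires, +9 burnt)
Step 4: cell (3,3)='.' (+3 fires, +7 burnt)
Step 5: cell (3,3)='.' (+0 fires, +3 burnt)
  fire out at step 5

2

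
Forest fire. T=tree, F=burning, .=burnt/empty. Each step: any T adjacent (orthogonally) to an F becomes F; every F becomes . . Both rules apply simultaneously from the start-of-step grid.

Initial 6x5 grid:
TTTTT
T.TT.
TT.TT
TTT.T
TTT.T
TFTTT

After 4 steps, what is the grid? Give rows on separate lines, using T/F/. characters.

Step 1: 3 trees catch fire, 1 burn out
  TTTTT
  T.TT.
  TT.TT
  TTT.T
  TFT.T
  F.FTT
Step 2: 4 trees catch fire, 3 burn out
  TTTTT
  T.TT.
  TT.TT
  TFT.T
  F.F.T
  ...FT
Step 3: 4 trees catch fire, 4 burn out
  TTTTT
  T.TT.
  TF.TT
  F.F.T
  ....T
  ....F
Step 4: 2 trees catch fire, 4 burn out
  TTTTT
  T.TT.
  F..TT
  ....T
  ....F
  .....

TTTTT
T.TT.
F..TT
....T
....F
.....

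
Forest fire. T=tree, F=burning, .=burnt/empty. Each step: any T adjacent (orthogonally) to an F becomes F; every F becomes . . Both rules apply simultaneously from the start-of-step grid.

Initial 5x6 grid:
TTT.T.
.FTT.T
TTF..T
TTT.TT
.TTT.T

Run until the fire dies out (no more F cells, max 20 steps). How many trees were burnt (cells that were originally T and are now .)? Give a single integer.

Step 1: +4 fires, +2 burnt (F count now 4)
Step 2: +6 fires, +4 burnt (F count now 6)
Step 3: +3 fires, +6 burnt (F count now 3)
Step 4: +0 fires, +3 burnt (F count now 0)
Fire out after step 4
Initially T: 19, now '.': 24
Total burnt (originally-T cells now '.'): 13

Answer: 13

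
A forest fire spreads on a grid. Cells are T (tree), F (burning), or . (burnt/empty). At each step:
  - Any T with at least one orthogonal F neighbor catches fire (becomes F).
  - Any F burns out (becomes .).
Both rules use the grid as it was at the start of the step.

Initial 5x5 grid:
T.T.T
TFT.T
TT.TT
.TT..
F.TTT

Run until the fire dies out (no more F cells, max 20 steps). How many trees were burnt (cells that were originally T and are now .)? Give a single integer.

Step 1: +3 fires, +2 burnt (F count now 3)
Step 2: +4 fires, +3 burnt (F count now 4)
Step 3: +1 fires, +4 burnt (F count now 1)
Step 4: +1 fires, +1 burnt (F count now 1)
Step 5: +1 fires, +1 burnt (F count now 1)
Step 6: +1 fires, +1 burnt (F count now 1)
Step 7: +0 fires, +1 burnt (F count now 0)
Fire out after step 7
Initially T: 15, now '.': 21
Total burnt (originally-T cells now '.'): 11

Answer: 11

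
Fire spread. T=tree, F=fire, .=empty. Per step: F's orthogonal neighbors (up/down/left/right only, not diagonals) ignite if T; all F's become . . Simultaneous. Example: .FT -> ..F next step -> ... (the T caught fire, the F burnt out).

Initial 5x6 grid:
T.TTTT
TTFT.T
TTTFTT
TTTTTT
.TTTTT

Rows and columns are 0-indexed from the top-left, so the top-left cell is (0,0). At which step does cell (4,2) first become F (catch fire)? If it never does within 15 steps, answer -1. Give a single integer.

Step 1: cell (4,2)='T' (+6 fires, +2 burnt)
Step 2: cell (4,2)='T' (+7 fires, +6 burnt)
Step 3: cell (4,2)='F' (+8 fires, +7 burnt)
  -> target ignites at step 3
Step 4: cell (4,2)='.' (+4 fires, +8 burnt)
Step 5: cell (4,2)='.' (+0 fires, +4 burnt)
  fire out at step 5

3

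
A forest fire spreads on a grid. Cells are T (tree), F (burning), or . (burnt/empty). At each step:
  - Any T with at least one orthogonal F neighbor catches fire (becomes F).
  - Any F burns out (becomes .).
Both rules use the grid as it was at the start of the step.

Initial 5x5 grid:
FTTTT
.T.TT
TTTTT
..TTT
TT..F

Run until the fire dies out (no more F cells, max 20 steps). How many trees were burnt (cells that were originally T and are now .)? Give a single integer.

Step 1: +2 fires, +2 burnt (F count now 2)
Step 2: +4 fires, +2 burnt (F count now 4)
Step 3: +5 fires, +4 burnt (F count now 5)
Step 4: +4 fires, +5 burnt (F count now 4)
Step 5: +0 fires, +4 burnt (F count now 0)
Fire out after step 5
Initially T: 17, now '.': 23
Total burnt (originally-T cells now '.'): 15

Answer: 15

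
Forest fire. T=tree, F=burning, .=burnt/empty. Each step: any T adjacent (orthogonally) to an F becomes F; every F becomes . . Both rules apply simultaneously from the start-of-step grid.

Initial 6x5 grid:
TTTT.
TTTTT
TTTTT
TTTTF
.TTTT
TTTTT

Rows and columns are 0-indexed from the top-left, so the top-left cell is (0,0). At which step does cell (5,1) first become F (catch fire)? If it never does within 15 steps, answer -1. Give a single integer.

Step 1: cell (5,1)='T' (+3 fires, +1 burnt)
Step 2: cell (5,1)='T' (+5 fires, +3 burnt)
Step 3: cell (5,1)='T' (+5 fires, +5 burnt)
Step 4: cell (5,1)='T' (+6 fires, +5 burnt)
Step 5: cell (5,1)='F' (+4 fires, +6 burnt)
  -> target ignites at step 5
Step 6: cell (5,1)='.' (+3 fires, +4 burnt)
Step 7: cell (5,1)='.' (+1 fires, +3 burnt)
Step 8: cell (5,1)='.' (+0 fires, +1 burnt)
  fire out at step 8

5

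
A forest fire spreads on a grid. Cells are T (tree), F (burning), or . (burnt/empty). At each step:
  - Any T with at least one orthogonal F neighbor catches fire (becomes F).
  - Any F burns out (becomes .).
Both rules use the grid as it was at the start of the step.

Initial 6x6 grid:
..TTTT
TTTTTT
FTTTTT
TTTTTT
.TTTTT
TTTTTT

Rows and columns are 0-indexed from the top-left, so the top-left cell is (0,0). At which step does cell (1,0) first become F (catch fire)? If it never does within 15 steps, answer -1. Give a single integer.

Step 1: cell (1,0)='F' (+3 fires, +1 burnt)
  -> target ignites at step 1
Step 2: cell (1,0)='.' (+3 fires, +3 burnt)
Step 3: cell (1,0)='.' (+4 fires, +3 burnt)
Step 4: cell (1,0)='.' (+6 fires, +4 burnt)
Step 5: cell (1,0)='.' (+7 fires, +6 burnt)
Step 6: cell (1,0)='.' (+5 fires, +7 burnt)
Step 7: cell (1,0)='.' (+3 fires, +5 burnt)
Step 8: cell (1,0)='.' (+1 fires, +3 burnt)
Step 9: cell (1,0)='.' (+0 fires, +1 burnt)
  fire out at step 9

1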